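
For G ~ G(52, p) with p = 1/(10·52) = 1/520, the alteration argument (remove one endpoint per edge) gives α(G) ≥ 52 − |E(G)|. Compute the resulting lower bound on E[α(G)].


E[|E(G)|] = C(52, 2)·p = 1326 · (1/520) = 51/20.
E[α(G)] ≥ n − E[|E(G)|] = 52 − 51/20 = 989/20.
Numerically: ≈ 49.450000.
(This is only a lower bound; the true E[α(G)] may be larger.)

E[α(G)] ≥ 989/20 ≈ 49.450000.


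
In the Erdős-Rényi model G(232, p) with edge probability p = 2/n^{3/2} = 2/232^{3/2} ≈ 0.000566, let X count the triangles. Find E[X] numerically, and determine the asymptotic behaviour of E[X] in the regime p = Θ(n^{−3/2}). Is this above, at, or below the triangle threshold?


Number of potential triangles: C(232, 3) = 2054360.
Each occurs with probability p³ ≈ (0.000566)³ ≈ 1.812984e-10.
By linearity: E[X] = C(232, 3)·p³ ≈ 2054360 · 1.812984e-10 ≈ 0.0004.
Since α = 3/2 > 1, p = c/n^{3/2} = o(1/n) is below the triangle threshold p ~ 1/n. Asymptotically E[X] ~ (c³/6)·n^{3(1−α)} = (2³/6)·n^{-1.5} → 0, so by Markov's inequality G has no triangles w.h.p.

E[X] ≈ 0.0004; in regime p = Θ(1/n^{3/2}) E[X] tends to 0 (below the triangle threshold p ~ 1/n).


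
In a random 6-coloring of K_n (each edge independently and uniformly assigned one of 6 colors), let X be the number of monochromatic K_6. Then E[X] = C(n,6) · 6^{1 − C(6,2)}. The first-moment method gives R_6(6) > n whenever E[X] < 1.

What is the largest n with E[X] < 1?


We need C(n, 6) · 6^{1 − 15} < 1, i.e. C(n, 6) < 6^{15 − 1} = 78364164096.
Check values of n near the boundary:
  n = 193: C(193, 6) = 66364016544; 66364016544 < 78364164096? YES
  n = 194: C(194, 6) = 68482017072; 68482017072 < 78364164096? YES
  n = 195: C(195, 6) = 70656049360; 70656049360 < 78364164096? YES
  n = 196: C(196, 6) = 72887293024; 72887293024 < 78364164096? YES
  n = 197: C(197, 6) = 75176946208; 75176946208 < 78364164096? YES
  n = 198: C(198, 6) = 77526225777; 77526225777 < 78364164096? YES
  n = 199: C(199, 6) = 79936367511; 79936367511 < 78364164096? NO
  n = 200: C(200, 6) = 82408626300; 82408626300 < 78364164096? NO
  n = 201: C(201, 6) = 84944276340; 84944276340 < 78364164096? NO
The largest n with C(n, 6) < 78364164096 is n = 198 (where E[X] = 25842075259/26121388032 ≈ 0.9893071). Hence R_6(6) > 198, i.e. R_6(6) ≥ 199.

Largest n = 198; hence R_6(6) > 198.


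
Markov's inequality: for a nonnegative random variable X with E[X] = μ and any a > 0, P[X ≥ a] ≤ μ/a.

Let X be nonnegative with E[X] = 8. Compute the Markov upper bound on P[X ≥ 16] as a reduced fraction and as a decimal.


μ = E[X] = 8, a = 16.
Markov: P[X ≥ 16] ≤ μ/a = (8)/16 = 1/2.
Numerically: ≈ 0.500000.
(Since a = 16 > μ = 8.000000, the bound 1/2 is < 1 and informative.)

P[X ≥ 16] ≤ 1/2 ≈ 0.500000.


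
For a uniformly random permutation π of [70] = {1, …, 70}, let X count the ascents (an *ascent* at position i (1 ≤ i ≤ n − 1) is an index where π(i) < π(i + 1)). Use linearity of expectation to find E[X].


Write X = Σ X_I over i = 1, …, 69, with X_I the indicator of one ascent.
There are 69 indicators.
For each fixed i, the pair (π(i), π(i+1)) is a uniformly random ordered pair of distinct values from {1, …, 70}; by symmetry P[π(i) < π(i+1)] = 1/2.
By linearity: E[X] = 69 · (1/2) = (70 − 1) · (1/2) = 69/2 ≈ 34.500000.

E[X] = 69/2 = 34.500000.


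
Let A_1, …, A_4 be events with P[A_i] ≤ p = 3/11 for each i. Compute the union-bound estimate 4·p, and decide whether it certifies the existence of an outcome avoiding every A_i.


Union bound: P[∪_{i=1}^{4} A_i] ≤ Σ_i P[A_i] ≤ 4·p = 4·(3/11) = 12/11.
Numerically: 12/11 ≈ 1.091.
Is 12/11 < 1? NO.
Since the bound 12/11 is ≥ 1, the union bound is uninformative here; it does NOT by itself certify existence.

4·p = 12/11 ≈ 1.091; existence NOT certified by the union bound.


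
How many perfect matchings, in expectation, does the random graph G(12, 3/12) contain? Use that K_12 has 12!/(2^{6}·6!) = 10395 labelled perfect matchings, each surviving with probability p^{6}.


K_12 has 12!/(2^{6}·6!) = 10395 labelled perfect matchings.
For each such perfect matching H, let X_H = 1 if all 6 edges of H are present in G. Then P[X_H = 1] = p^{6} = (1/4)^{6} = 1/4096.
Summing the indicators: E[X] = Σ_H E[X_H] = 10395 · p^{6} = 10395 · 1/4096 = 10395/4096.
Numerically: E[X] ≈ 2.54.

E[X] = 10395 · (1/4)^{6} = 10395/4096 ≈ 2.54.


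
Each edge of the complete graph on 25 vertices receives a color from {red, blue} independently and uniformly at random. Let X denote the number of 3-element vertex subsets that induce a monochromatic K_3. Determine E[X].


Let X = Σ_S X_S over the C(25, 3) = 2300 subsets S of size 3, where X_S = 1 if the K_3 on S is monochromatic.
For a fixed S, the K_3 on S has C(3, 2) = 3 edges. P[all 3 edges red] = (1/2)^3, and likewise for blue, so P[monochromatic] = 2·(1/2)^3 = 2^{1 − 3} = 1/4.
By linearity: E[X] = C(25, 3) · 2^{1 − 3} = 2300 · 1/4 = 575.
Numerically: E[X] ≈ 575.0000.

E[X] = C(25,3)·2^(1−C(3,2)) = 575 ≈ 575.0000.


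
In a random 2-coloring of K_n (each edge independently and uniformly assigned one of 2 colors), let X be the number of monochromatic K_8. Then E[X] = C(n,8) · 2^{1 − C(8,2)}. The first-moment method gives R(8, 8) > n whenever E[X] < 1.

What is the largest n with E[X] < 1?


We need C(n, 8) · 2^{1 − 28} < 1, i.e. C(n, 8) < 2^{28 − 1} = 134217728.
Check values of n near the boundary:
  n = 40: C(40, 8) = 76904685; 76904685 < 134217728? YES
  n = 41: C(41, 8) = 95548245; 95548245 < 134217728? YES
  n = 42: C(42, 8) = 118030185; 118030185 < 134217728? YES
  n = 43: C(43, 8) = 145008513; 145008513 < 134217728? NO
  n = 44: C(44, 8) = 177232627; 177232627 < 134217728? NO
The largest n with C(n, 8) < 134217728 is n = 42 (where E[X] = 118030185/134217728 ≈ 0.879). Hence R(8, 8) > 42, i.e. R(8, 8) ≥ 43.

Largest n = 42; hence R(8, 8) > 42.


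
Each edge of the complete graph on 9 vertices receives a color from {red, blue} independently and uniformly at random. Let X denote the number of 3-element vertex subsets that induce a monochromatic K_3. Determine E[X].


Let X = Σ_S X_S over the C(9, 3) = 84 subsets S of size 3, where X_S = 1 if the K_3 on S is monochromatic.
For a fixed S, the K_3 on S has C(3, 2) = 3 edges. P[all 3 edges red] = (1/2)^3, and likewise for blue, so P[monochromatic] = 2·(1/2)^3 = 2^{1 − 3} = 1/4.
By linearity of expectation: E[X] = C(9, 3) · 2^{1 − 3} = 84 · 1/4 = 21.
Numerically: E[X] ≈ 21.00000.

E[X] = C(9,3)·2^(1−C(3,2)) = 21 ≈ 21.00000.


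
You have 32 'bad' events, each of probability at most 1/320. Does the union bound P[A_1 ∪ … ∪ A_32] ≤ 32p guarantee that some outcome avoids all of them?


Union bound: P[∪_{i=1}^{32} A_i] ≤ Σ_i P[A_i] ≤ 32·p = 32·(1/320) = 1/10.
Numerically: 1/10 ≈ 0.100.
Is 1/10 < 1? YES.
Since P[∪ A_i] ≤ 1/10 < 1, the complement has P[∩ A_i^c] ≥ 1 − 1/10 = 9/10 > 0, so some outcome avoids every A_i.

32·p = 1/10 ≈ 0.100; existence CERTIFIED by the union bound.


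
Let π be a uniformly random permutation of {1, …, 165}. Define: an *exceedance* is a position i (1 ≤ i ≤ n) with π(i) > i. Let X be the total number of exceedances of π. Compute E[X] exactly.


Write X = Σ_{i=1}^{165} X_i, where X_i = 1_{π(i) > i}.
For each fixed i, π(i) is uniform over {1, …, 165} (marginal of a uniform permutation), so P[π(i) > i] = (n − i)/n. Summing: Σ_{i=1}^{165} (n − i)/n = (0 + 1 + … + 164)/165 = 165(165 − 1)/(2·165) = (165 − 1)/2.
Hence E[X] = Σ_{i=1}^{165} (165 − i)/165 = 82 ≈ 82.00000.

E[X] = 82 = 82.00000.


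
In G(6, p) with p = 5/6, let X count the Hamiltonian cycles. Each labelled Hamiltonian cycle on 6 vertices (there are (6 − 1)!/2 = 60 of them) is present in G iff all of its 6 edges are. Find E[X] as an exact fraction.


K_6 has (6 − 1)!/2 = 60 labelled Hamiltonian cycles.
For each such Hamiltonian cycle H, let X_H = 1 if all 6 edges of H are present in G. Then P[X_H = 1] = p^{6} = (5/6)^{6} = 15625/46656.
By linearity: E[X] = Σ_H E[X_H] = 60 · p^{6} = 60 · 15625/46656 = 78125/3888.
Numerically: E[X] ≈ 20.09.

E[X] = 60 · (5/6)^{6} = 78125/3888 ≈ 20.09.


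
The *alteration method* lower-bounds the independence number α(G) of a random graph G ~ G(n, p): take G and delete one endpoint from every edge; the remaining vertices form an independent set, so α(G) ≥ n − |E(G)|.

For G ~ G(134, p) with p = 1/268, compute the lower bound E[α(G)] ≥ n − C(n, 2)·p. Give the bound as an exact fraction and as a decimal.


E[|E(G)|] = C(134, 2)·p = 8911 · (1/268) = 133/4.
E[α(G)] ≥ n − E[|E(G)|] = 134 − 133/4 = 403/4.
Numerically: ≈ 100.750.
(This is only a lower bound; the true E[α(G)] may be larger.)

E[α(G)] ≥ 403/4 ≈ 100.750.


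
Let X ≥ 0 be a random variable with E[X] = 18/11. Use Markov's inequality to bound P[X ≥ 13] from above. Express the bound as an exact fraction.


μ = E[X] = 18/11, a = 13.
Markov: P[X ≥ 13] ≤ μ/a = (18/11)/13 = 18/143.
Numerically: ≈ 0.125874.
(Since a = 13 > μ = 1.636364, the bound 18/143 is < 1 and informative.)

P[X ≥ 13] ≤ 18/143 ≈ 0.125874.


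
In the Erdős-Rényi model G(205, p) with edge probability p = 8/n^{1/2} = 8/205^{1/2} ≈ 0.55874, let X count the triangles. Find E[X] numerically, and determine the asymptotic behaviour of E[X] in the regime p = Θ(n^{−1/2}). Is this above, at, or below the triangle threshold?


Number of potential triangles: C(205, 3) = 1414910.
Each occurs with probability p³ ≈ (0.55874)³ ≈ 1.7443723e-01.
By linearity: E[X] = C(205, 3)·p³ ≈ 1414910 · 1.7443723e-01 ≈ 246812.97415.
Since α = 1/2 < 1, p = c/n^{1/2} ≫ 1/n is above the triangle threshold p ~ 1/n. Asymptotically E[X] ~ (c³/6)·n^{3(1−α)} = (8³/6)·n^{1.5} → ∞; triangles are abundant w.h.p.

E[X] ≈ 246812.97415; in regime p = Θ(1/n^{1/2}) E[X] diverges (above the triangle threshold p ~ 1/n).


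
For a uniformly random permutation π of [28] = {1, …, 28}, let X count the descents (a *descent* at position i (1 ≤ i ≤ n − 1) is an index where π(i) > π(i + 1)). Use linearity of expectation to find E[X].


Write X = Σ X_I over i = 1, …, 27, with X_I the indicator of one descent.
There are 27 indicators.
For each fixed i, the pair (π(i), π(i+1)) is a uniformly random ordered pair of distinct values from {1, …, 28}; by symmetry P[π(i) > π(i+1)] = 1/2.
By linearity: E[X] = 27 · (1/2) = (28 − 1) · (1/2) = 27/2 ≈ 13.500000.

E[X] = 27/2 = 13.500000.


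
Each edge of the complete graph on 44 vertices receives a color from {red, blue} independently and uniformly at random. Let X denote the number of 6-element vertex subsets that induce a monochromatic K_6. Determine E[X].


Let X = Σ_S X_S over the C(44, 6) = 7059052 subsets S of size 6, where X_S = 1 if the K_6 on S is monochromatic.
For a fixed S, the K_6 on S has C(6, 2) = 15 edges. P[all 15 edges red] = (1/2)^15, and likewise for blue, so P[monochromatic] = 2·(1/2)^15 = 2^{1 − 15} = 1/16384.
By linearity: E[X] = C(44, 6) · 2^{1 − 15} = 7059052 · 1/16384 = 1764763/4096.
Numerically: E[X] ≈ 430.8503.

E[X] = C(44,6)·2^(1−C(6,2)) = 1764763/4096 ≈ 430.8503.


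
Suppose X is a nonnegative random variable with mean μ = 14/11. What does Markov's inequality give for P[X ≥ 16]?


μ = E[X] = 14/11, a = 16.
Markov: P[X ≥ 16] ≤ μ/a = (14/11)/16 = 7/88.
Numerically: ≈ 0.079545.
(Since a = 16 > μ = 1.272727, the bound 7/88 is < 1 and informative.)

P[X ≥ 16] ≤ 7/88 ≈ 0.079545.


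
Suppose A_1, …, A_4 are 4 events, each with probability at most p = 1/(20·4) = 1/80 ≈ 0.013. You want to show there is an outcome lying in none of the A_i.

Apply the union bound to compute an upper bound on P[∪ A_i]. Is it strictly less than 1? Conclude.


Union bound: P[∪_{i=1}^{4} A_i] ≤ Σ_i P[A_i] ≤ 4·p = 4·(1/80) = 1/20.
Numerically: 1/20 ≈ 0.050.
Is 1/20 < 1? YES.
Since P[∪ A_i] ≤ 1/20 < 1, the complement has P[∩ A_i^c] ≥ 1 − 1/20 = 19/20 > 0, so some outcome avoids every A_i.

4·p = 1/20 ≈ 0.050; existence CERTIFIED by the union bound.


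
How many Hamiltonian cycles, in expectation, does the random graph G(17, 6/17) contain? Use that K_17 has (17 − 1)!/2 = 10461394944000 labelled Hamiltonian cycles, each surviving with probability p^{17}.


K_17 has (17 − 1)!/2 = 10461394944000 labelled Hamiltonian cycles.
For each such Hamiltonian cycle H, let X_H = 1 if all 17 edges of H are present in G. Then P[X_H = 1] = p^{17} = (6/17)^{17} = 16926659444736/827240261886336764177.
By linearity of expectation: E[X] = Σ_H E[X_H] = 10461394944000 · p^{17} = 10461394944000 · 16926659444736/827240261886336764177 = 177076469533971037814784000/827240261886336764177.
Numerically: E[X] ≈ 214057.

E[X] = 10461394944000 · (6/17)^{17} = 177076469533971037814784000/827240261886336764177 ≈ 214057.


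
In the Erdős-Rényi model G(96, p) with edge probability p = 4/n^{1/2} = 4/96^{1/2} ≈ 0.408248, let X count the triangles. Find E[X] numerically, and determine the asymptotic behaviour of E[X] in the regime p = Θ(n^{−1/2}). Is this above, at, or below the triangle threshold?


Number of potential triangles: C(96, 3) = 142880.
Each occurs with probability p³ ≈ (0.408248)³ ≈ 6.80413817e-02.
By linearity: E[X] = C(96, 3)·p³ ≈ 142880 · 6.80413817e-02 ≈ 9721.752624.
Since α = 1/2 < 1, p = c/n^{1/2} ≫ 1/n is above the triangle threshold p ~ 1/n. Asymptotically E[X] ~ (c³/6)·n^{3(1−α)} = (4³/6)·n^{1.5} → ∞; triangles are abundant w.h.p.

E[X] ≈ 9721.752624; in regime p = Θ(1/n^{1/2}) E[X] diverges (above the triangle threshold p ~ 1/n).


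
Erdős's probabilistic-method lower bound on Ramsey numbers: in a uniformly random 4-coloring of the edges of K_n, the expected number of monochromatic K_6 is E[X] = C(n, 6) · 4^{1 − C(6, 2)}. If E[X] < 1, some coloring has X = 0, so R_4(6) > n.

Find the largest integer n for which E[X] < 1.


We need C(n, 6) · 4^{1 − 15} < 1, i.e. C(n, 6) < 4^{15 − 1} = 268435456.
Check values of n near the boundary:
  n = 74: C(74, 6) = 185250786; 185250786 < 268435456? YES
  n = 75: C(75, 6) = 201359550; 201359550 < 268435456? YES
  n = 76: C(76, 6) = 218618940; 218618940 < 268435456? YES
  n = 77: C(77, 6) = 237093780; 237093780 < 268435456? YES
  n = 78: C(78, 6) = 256851595; 256851595 < 268435456? YES
  n = 79: C(79, 6) = 277962685; 277962685 < 268435456? NO
  n = 80: C(80, 6) = 300500200; 300500200 < 268435456? NO
The largest n with C(n, 6) < 268435456 is n = 78 (where E[X] = 256851595/268435456 ≈ 0.956847). Hence R_4(6) > 78, i.e. R_4(6) ≥ 79.

Largest n = 78; hence R_4(6) > 78.


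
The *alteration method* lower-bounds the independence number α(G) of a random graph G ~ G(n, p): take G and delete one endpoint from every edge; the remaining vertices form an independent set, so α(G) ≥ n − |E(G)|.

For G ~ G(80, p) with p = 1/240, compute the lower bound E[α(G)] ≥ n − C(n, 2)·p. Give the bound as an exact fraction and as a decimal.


E[|E(G)|] = C(80, 2)·p = 3160 · (1/240) = 79/6.
E[α(G)] ≥ n − E[|E(G)|] = 80 − 79/6 = 401/6.
Numerically: ≈ 66.833.
(This is only a lower bound; the true E[α(G)] may be larger.)

E[α(G)] ≥ 401/6 ≈ 66.833.


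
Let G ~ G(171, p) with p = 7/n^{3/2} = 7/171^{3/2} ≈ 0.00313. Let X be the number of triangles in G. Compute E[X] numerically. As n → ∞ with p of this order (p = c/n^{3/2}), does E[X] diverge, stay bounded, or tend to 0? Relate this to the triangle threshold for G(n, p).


Number of potential triangles: C(171, 3) = 818805.
Each occurs with probability p³ ≈ (0.00313)³ ≈ 3.067691e-08.
By linearity: E[X] = C(171, 3)·p³ ≈ 818805 · 3.067691e-08 ≈ 0.0251.
Since α = 3/2 > 1, p = c/n^{3/2} = o(1/n) is below the triangle threshold p ~ 1/n. Asymptotically E[X] ~ (c³/6)·n^{3(1−α)} = (7³/6)·n^{-1.5} → 0, so by Markov's inequality G has no triangles w.h.p.

E[X] ≈ 0.0251; in regime p = Θ(1/n^{3/2}) E[X] tends to 0 (below the triangle threshold p ~ 1/n).


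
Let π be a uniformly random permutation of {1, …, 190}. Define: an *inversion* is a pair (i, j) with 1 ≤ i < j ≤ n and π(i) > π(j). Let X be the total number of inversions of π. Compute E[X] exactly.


Write X = Σ X_I over the C(190, 2) = 17955 pairs i < j, with X_I the indicator of one inversion.
There are 17955 indicators.
For each fixed pair i < j, the values π(i) and π(j) are two distinct elements of {1, …, 190} in uniformly random order; by symmetry P[π(i) > π(j)] = 1/2.
By linearity: E[X] = 17955 · (1/2) = C(190, 2) · (1/2) = 17955/2 = 17955/2 ≈ 8977.5000.

E[X] = 17955/2 = 8977.5000.


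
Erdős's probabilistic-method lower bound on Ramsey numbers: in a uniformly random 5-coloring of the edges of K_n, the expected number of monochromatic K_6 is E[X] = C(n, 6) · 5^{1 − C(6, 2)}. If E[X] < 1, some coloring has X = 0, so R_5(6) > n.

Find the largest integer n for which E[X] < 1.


We need C(n, 6) · 5^{1 − 15} < 1, i.e. C(n, 6) < 5^{15 − 1} = 6103515625.
Check values of n near the boundary:
  n = 128: C(128, 6) = 5423611200; 5423611200 < 6103515625? YES
  n = 129: C(129, 6) = 5688177600; 5688177600 < 6103515625? YES
  n = 130: C(130, 6) = 5963412000; 5963412000 < 6103515625? YES
  n = 131: C(131, 6) = 6249655776; 6249655776 < 6103515625? NO
The largest n with C(n, 6) < 6103515625 is n = 130 (where E[X] = 47707296/48828125 ≈ 0.977045). Hence R_5(6) > 130, i.e. R_5(6) ≥ 131.

Largest n = 130; hence R_5(6) > 130.


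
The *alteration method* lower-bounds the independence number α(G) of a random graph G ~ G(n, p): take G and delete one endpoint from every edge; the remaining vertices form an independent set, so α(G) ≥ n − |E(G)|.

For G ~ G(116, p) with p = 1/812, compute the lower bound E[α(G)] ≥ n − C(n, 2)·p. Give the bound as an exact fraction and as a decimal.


E[|E(G)|] = C(116, 2)·p = 6670 · (1/812) = 115/14.
E[α(G)] ≥ n − E[|E(G)|] = 116 − 115/14 = 1509/14.
Numerically: ≈ 107.78571.
(This is only a lower bound; the true E[α(G)] may be larger.)

E[α(G)] ≥ 1509/14 ≈ 107.78571.


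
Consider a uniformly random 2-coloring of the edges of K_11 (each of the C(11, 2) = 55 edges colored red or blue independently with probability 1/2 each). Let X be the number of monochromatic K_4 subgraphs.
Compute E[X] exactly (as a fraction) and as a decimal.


Let X = Σ_S X_S over the C(11, 4) = 330 subsets S of size 4, where X_S = 1 if the K_4 on S is monochromatic.
For a fixed S, the K_4 on S has C(4, 2) = 6 edges. P[all 6 edges red] = (1/2)^6, and likewise for blue, so P[monochromatic] = 2·(1/2)^6 = 2^{1 − 6} = 1/32.
By linearity: E[X] = C(11, 4) · 2^{1 − 6} = 330 · 1/32 = 165/16.
Numerically: E[X] ≈ 10.312.

E[X] = C(11,4)·2^(1−C(4,2)) = 165/16 ≈ 10.312.


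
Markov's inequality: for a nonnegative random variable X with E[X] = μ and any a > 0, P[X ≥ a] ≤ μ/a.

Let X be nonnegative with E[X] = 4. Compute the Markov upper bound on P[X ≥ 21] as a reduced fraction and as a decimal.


μ = E[X] = 4, a = 21.
Markov: P[X ≥ 21] ≤ μ/a = (4)/21 = 4/21.
Numerically: ≈ 0.1905.
(Since a = 21 > μ = 4.0000, the bound 4/21 is < 1 and informative.)

P[X ≥ 21] ≤ 4/21 ≈ 0.1905.


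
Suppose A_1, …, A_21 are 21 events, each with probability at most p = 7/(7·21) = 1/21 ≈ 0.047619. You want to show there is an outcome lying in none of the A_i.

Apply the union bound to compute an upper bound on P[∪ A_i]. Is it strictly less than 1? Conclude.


Union bound: P[∪_{i=1}^{21} A_i] ≤ Σ_i P[A_i] ≤ 21·p = 21·(1/21) = 1.
Numerically: 1 ≈ 1.000000.
Is 1 < 1? NO.
Since the bound 1 is ≥ 1, the union bound is uninformative here; it does NOT by itself certify existence.

21·p = 1 ≈ 1.000000; existence NOT certified by the union bound.


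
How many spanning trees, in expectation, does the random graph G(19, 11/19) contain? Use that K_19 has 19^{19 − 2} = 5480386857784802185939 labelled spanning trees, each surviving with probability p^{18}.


K_19 has 19^{19 − 2} = 5480386857784802185939 labelled spanning trees.
For each such spanning tree H, let X_H = 1 if all 18 edges of H are present in G. Then P[X_H = 1] = p^{18} = (11/19)^{18} = 5559917313492231481/104127350297911241532841.
Summing the indicators: E[X] = Σ_H E[X_H] = 5480386857784802185939 · p^{18} = 5480386857784802185939 · 5559917313492231481/104127350297911241532841 = 5559917313492231481/19.
Numerically: E[X] ≈ 2.926e+17.

E[X] = 5480386857784802185939 · (11/19)^{18} = 5559917313492231481/19 ≈ 2.926e+17.


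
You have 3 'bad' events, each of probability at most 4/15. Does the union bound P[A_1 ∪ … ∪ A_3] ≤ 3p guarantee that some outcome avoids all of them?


Union bound: P[∪_{i=1}^{3} A_i] ≤ Σ_i P[A_i] ≤ 3·p = 3·(4/15) = 4/5.
Numerically: 4/5 ≈ 0.800000.
Is 4/5 < 1? YES.
Since P[∪ A_i] ≤ 4/5 < 1, the complement has P[∩ A_i^c] ≥ 1 − 4/5 = 1/5 > 0, so some outcome avoids every A_i.

3·p = 4/5 ≈ 0.800000; existence CERTIFIED by the union bound.


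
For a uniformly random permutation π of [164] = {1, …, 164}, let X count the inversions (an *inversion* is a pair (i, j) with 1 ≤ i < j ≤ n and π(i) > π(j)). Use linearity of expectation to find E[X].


Write X = Σ X_I over the C(164, 2) = 13366 pairs i < j, with X_I the indicator of one inversion.
There are 13366 indicators.
For each fixed pair i < j, the values π(i) and π(j) are two distinct elements of {1, …, 164} in uniformly random order; by symmetry P[π(i) > π(j)] = 1/2.
By linearity: E[X] = 13366 · (1/2) = C(164, 2) · (1/2) = 13366/2 = 6683 ≈ 6683.000000.

E[X] = 6683 = 6683.000000.


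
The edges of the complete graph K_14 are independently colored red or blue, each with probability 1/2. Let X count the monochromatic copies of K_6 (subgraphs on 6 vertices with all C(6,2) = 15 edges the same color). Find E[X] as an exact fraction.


Let X = Σ_S X_S over the C(14, 6) = 3003 subsets S of size 6, where X_S = 1 if the K_6 on S is monochromatic.
For a fixed S, the K_6 on S has C(6, 2) = 15 edges. P[all 15 edges red] = (1/2)^15, and likewise for blue, so P[monochromatic] = 2·(1/2)^15 = 2^{1 − 15} = 1/16384.
By linearity: E[X] = C(14, 6) · 2^{1 − 15} = 3003 · 1/16384 = 3003/16384.
Numerically: E[X] ≈ 0.18329.

E[X] = C(14,6)·2^(1−C(6,2)) = 3003/16384 ≈ 0.18329.


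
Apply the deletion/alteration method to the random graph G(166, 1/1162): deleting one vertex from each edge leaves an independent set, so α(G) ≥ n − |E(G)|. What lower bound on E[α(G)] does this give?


E[|E(G)|] = C(166, 2)·p = 13695 · (1/1162) = 165/14.
E[α(G)] ≥ n − E[|E(G)|] = 166 − 165/14 = 2159/14.
Numerically: ≈ 154.21429.
(This is only a lower bound; the true E[α(G)] may be larger.)

E[α(G)] ≥ 2159/14 ≈ 154.21429.


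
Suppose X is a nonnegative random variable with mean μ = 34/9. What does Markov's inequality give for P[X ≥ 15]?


μ = E[X] = 34/9, a = 15.
Markov: P[X ≥ 15] ≤ μ/a = (34/9)/15 = 34/135.
Numerically: ≈ 0.2519.
(Since a = 15 > μ = 3.7778, the bound 34/135 is < 1 and informative.)

P[X ≥ 15] ≤ 34/135 ≈ 0.2519.


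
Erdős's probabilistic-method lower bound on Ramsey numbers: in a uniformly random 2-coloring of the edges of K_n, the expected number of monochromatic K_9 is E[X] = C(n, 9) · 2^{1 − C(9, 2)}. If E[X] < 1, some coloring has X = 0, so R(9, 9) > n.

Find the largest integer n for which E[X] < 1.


We need C(n, 9) · 2^{1 − 36} < 1, i.e. C(n, 9) < 2^{36 − 1} = 34359738368.
Check values of n near the boundary:
  n = 60: C(60, 9) = 14783142660; 14783142660 < 34359738368? YES
  n = 61: C(61, 9) = 17341763505; 17341763505 < 34359738368? YES
  n = 62: C(62, 9) = 20286591270; 20286591270 < 34359738368? YES
  n = 63: C(63, 9) = 23667689815; 23667689815 < 34359738368? YES
  n = 64: C(64, 9) = 27540584512; 27540584512 < 34359738368? YES
  n = 65: C(65, 9) = 31966749880; 31966749880 < 34359738368? YES
  n = 66: C(66, 9) = 37014131440; 37014131440 < 34359738368? NO
  n = 67: C(67, 9) = 42757703560; 42757703560 < 34359738368? NO
The largest n with C(n, 9) < 34359738368 is n = 65 (where E[X] = 3995843735/4294967296 ≈ 0.93035). Hence R(9, 9) > 65, i.e. R(9, 9) ≥ 66.

Largest n = 65; hence R(9, 9) > 65.


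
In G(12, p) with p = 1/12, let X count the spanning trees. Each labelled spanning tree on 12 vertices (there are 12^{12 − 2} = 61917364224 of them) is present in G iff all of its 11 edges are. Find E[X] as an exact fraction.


K_12 has 12^{12 − 2} = 61917364224 labelled spanning trees.
For each such spanning tree H, let X_H = 1 if all 11 edges of H are present in G. Then P[X_H = 1] = p^{11} = (1/12)^{11} = 1/743008370688.
Summing the indicators: E[X] = Σ_H E[X_H] = 61917364224 · p^{11} = 61917364224 · 1/743008370688 = 1/12.
Numerically: E[X] ≈ 0.083333.

E[X] = 61917364224 · (1/12)^{11} = 1/12 ≈ 0.083333.


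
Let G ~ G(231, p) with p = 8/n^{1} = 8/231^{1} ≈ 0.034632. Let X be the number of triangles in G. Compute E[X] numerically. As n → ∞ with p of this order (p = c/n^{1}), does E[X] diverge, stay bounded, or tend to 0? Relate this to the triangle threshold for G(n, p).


Number of potential triangles: C(231, 3) = 2027795.
Each occurs with probability p³ ≈ (0.034632)³ ≈ 4.15368943e-05.
By linearity: E[X] = C(231, 3)·p³ ≈ 2027795 · 4.15368943e-05 ≈ 84.228307.
Here α = 1, so p = 8/n is exactly at the triangle threshold p ~ 1/n. Asymptotically E[X] → c³/6 = 8³/6 = 256/3 ≈ 85.333333, a bounded constant. In this regime the triangle count is asymptotically Poisson(c³/6).

E[X] ≈ 84.228307; in regime p = Θ(1/n^{1}) E[X] stays bounded (at the triangle threshold p ~ 1/n).


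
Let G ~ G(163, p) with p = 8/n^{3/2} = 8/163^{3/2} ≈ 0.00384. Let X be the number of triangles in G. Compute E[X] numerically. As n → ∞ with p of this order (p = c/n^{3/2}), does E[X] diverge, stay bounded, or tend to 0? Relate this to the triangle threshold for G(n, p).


Number of potential triangles: C(163, 3) = 708561.
Each occurs with probability p³ ≈ (0.00384)³ ≈ 5.68101e-08.
By linearity: E[X] = C(163, 3)·p³ ≈ 708561 · 5.68101e-08 ≈ 0.040.
Since α = 3/2 > 1, p = c/n^{3/2} = o(1/n) is below the triangle threshold p ~ 1/n. Asymptotically E[X] ~ (c³/6)·n^{3(1−α)} = (8³/6)·n^{-1.5} → 0, so by Markov's inequality G has no triangles w.h.p.

E[X] ≈ 0.040; in regime p = Θ(1/n^{3/2}) E[X] tends to 0 (below the triangle threshold p ~ 1/n).


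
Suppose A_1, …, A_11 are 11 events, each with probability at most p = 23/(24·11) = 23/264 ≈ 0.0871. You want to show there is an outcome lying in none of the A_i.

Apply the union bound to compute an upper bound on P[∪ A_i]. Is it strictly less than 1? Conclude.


Union bound: P[∪_{i=1}^{11} A_i] ≤ Σ_i P[A_i] ≤ 11·p = 11·(23/264) = 23/24.
Numerically: 23/24 ≈ 0.9583.
Is 23/24 < 1? YES.
Since P[∪ A_i] ≤ 23/24 < 1, the complement has P[∩ A_i^c] ≥ 1 − 23/24 = 1/24 > 0, so some outcome avoids every A_i.

11·p = 23/24 ≈ 0.9583; existence CERTIFIED by the union bound.


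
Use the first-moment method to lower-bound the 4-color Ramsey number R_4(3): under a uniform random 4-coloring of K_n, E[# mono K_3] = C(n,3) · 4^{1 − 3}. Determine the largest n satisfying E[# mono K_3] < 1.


We need C(n, 3) · 4^{1 − 3} < 1, i.e. C(n, 3) < 4^{3 − 1} = 16.
Check values of n near the boundary:
  n = 3: C(3, 3) = 1; 1 < 16? YES
  n = 4: C(4, 3) = 4; 4 < 16? YES
  n = 5: C(5, 3) = 10; 10 < 16? YES
  n = 6: C(6, 3) = 20; 20 < 16? NO
The largest n with C(n, 3) < 16 is n = 5 (where E[X] = 5/8 ≈ 0.6250000). Hence R_4(3) > 5, i.e. R_4(3) ≥ 6.

Largest n = 5; hence R_4(3) > 5.


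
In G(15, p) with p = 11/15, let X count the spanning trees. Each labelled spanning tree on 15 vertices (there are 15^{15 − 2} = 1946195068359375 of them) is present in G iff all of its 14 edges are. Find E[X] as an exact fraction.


K_15 has 15^{15 − 2} = 1946195068359375 labelled spanning trees.
For each such spanning tree H, let X_H = 1 if all 14 edges of H are present in G. Then P[X_H = 1] = p^{14} = (11/15)^{14} = 379749833583241/29192926025390625.
Summing the indicators: E[X] = Σ_H E[X_H] = 1946195068359375 · p^{14} = 1946195068359375 · 379749833583241/29192926025390625 = 379749833583241/15.
Numerically: E[X] ≈ 2.53167e+13.

E[X] = 1946195068359375 · (11/15)^{14} = 379749833583241/15 ≈ 2.53167e+13.


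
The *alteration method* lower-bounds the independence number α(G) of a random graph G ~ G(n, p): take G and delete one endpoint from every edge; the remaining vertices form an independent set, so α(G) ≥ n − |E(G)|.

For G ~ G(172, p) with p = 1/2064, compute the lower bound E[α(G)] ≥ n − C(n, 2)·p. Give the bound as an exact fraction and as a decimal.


E[|E(G)|] = C(172, 2)·p = 14706 · (1/2064) = 57/8.
E[α(G)] ≥ n − E[|E(G)|] = 172 − 57/8 = 1319/8.
Numerically: ≈ 164.87500.
(This is only a lower bound; the true E[α(G)] may be larger.)

E[α(G)] ≥ 1319/8 ≈ 164.87500.


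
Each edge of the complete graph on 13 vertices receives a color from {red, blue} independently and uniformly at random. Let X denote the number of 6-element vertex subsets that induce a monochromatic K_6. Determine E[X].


Let X = Σ_S X_S over the C(13, 6) = 1716 subsets S of size 6, where X_S = 1 if the K_6 on S is monochromatic.
For a fixed S, the K_6 on S has C(6, 2) = 15 edges. P[all 15 edges red] = (1/2)^15, and likewise for blue, so P[monochromatic] = 2·(1/2)^15 = 2^{1 − 15} = 1/16384.
By linearity of expectation: E[X] = C(13, 6) · 2^{1 − 15} = 1716 · 1/16384 = 429/4096.
Numerically: E[X] ≈ 0.1047.

E[X] = C(13,6)·2^(1−C(6,2)) = 429/4096 ≈ 0.1047.


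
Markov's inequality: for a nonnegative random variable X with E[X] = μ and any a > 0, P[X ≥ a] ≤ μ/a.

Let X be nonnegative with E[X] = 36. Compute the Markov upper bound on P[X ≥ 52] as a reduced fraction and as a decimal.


μ = E[X] = 36, a = 52.
Markov: P[X ≥ 52] ≤ μ/a = (36)/52 = 9/13.
Numerically: ≈ 0.69231.
(Since a = 52 > μ = 36.00000, the bound 9/13 is < 1 and informative.)

P[X ≥ 52] ≤ 9/13 ≈ 0.69231.


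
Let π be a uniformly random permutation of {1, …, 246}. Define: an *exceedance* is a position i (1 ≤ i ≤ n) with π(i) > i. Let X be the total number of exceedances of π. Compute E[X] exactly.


Write X = Σ_{i=1}^{246} X_i, where X_i = 1_{π(i) > i}.
For each fixed i, π(i) is uniform over {1, …, 246} (marginal of a uniform permutation), so P[π(i) > i] = (n − i)/n. Summing: Σ_{i=1}^{246} (n − i)/n = (0 + 1 + … + 245)/246 = 246(246 − 1)/(2·246) = (246 − 1)/2.
Hence E[X] = Σ_{i=1}^{246} (246 − i)/246 = 245/2 ≈ 122.5000.

E[X] = 245/2 = 122.5000.


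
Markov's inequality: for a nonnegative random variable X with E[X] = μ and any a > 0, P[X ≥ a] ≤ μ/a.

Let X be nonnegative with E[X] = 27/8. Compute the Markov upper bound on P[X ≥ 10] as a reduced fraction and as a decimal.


μ = E[X] = 27/8, a = 10.
Markov: P[X ≥ 10] ≤ μ/a = (27/8)/10 = 27/80.
Numerically: ≈ 0.337500.
(Since a = 10 > μ = 3.375000, the bound 27/80 is < 1 and informative.)

P[X ≥ 10] ≤ 27/80 ≈ 0.337500.


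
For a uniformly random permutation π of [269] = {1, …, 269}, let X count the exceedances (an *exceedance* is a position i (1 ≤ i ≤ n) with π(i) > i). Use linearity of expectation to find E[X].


Write X = Σ_{i=1}^{269} X_i, where X_i = 1_{π(i) > i}.
For each fixed i, π(i) is uniform over {1, …, 269} (marginal of a uniform permutation), so P[π(i) > i] = (n − i)/n. Summing: Σ_{i=1}^{269} (n − i)/n = (0 + 1 + … + 268)/269 = 269(269 − 1)/(2·269) = (269 − 1)/2.
Hence E[X] = Σ_{i=1}^{269} (269 − i)/269 = 134 ≈ 134.000000.

E[X] = 134 = 134.000000.


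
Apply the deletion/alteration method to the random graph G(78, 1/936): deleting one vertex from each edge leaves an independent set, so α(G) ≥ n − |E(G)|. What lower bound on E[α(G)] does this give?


E[|E(G)|] = C(78, 2)·p = 3003 · (1/936) = 77/24.
E[α(G)] ≥ n − E[|E(G)|] = 78 − 77/24 = 1795/24.
Numerically: ≈ 74.792.
(This is only a lower bound; the true E[α(G)] may be larger.)

E[α(G)] ≥ 1795/24 ≈ 74.792.


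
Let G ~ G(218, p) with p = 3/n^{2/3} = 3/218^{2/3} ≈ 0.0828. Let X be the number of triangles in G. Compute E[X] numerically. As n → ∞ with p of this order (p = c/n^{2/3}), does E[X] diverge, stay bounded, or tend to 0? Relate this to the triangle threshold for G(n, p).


Number of potential triangles: C(218, 3) = 1703016.
Each occurs with probability p³ ≈ (0.0828)³ ≈ 5.68134e-04.
By linearity: E[X] = C(218, 3)·p³ ≈ 1703016 · 5.68134e-04 ≈ 967.541.
Since α = 2/3 < 1, p = c/n^{2/3} ≫ 1/n is above the triangle threshold p ~ 1/n. Asymptotically E[X] ~ (c³/6)·n^{3(1−α)} = (3³/6)·n^{1} → ∞; triangles are abundant w.h.p.

E[X] ≈ 967.541; in regime p = Θ(1/n^{2/3}) E[X] diverges (above the triangle threshold p ~ 1/n).


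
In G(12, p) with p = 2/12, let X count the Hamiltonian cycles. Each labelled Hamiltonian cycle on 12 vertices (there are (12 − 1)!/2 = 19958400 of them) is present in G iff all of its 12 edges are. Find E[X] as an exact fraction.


K_12 has (12 − 1)!/2 = 19958400 labelled Hamiltonian cycles.
For each such Hamiltonian cycle H, let X_H = 1 if all 12 edges of H are present in G. Then P[X_H = 1] = p^{12} = (1/6)^{12} = 1/2176782336.
Summing the indicators: E[X] = Σ_H E[X_H] = 19958400 · p^{12} = 19958400 · 1/2176782336 = 1925/209952.
Numerically: E[X] ≈ 0.0091688.

E[X] = 19958400 · (1/6)^{12} = 1925/209952 ≈ 0.0091688.


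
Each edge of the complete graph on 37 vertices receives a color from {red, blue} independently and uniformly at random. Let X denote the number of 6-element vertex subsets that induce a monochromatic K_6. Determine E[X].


Let X = Σ_S X_S over the C(37, 6) = 2324784 subsets S of size 6, where X_S = 1 if the K_6 on S is monochromatic.
For a fixed S, the K_6 on S has C(6, 2) = 15 edges. P[all 15 edges red] = (1/2)^15, and likewise for blue, so P[monochromatic] = 2·(1/2)^15 = 2^{1 − 15} = 1/16384.
Summing: E[X] = C(37, 6) · 2^{1 − 15} = 2324784 · 1/16384 = 145299/1024.
Numerically: E[X] ≈ 141.894.

E[X] = C(37,6)·2^(1−C(6,2)) = 145299/1024 ≈ 141.894.


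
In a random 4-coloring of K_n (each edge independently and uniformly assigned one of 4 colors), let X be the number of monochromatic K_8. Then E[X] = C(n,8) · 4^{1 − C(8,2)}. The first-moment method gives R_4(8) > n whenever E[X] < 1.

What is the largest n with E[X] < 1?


We need C(n, 8) · 4^{1 − 28} < 1, i.e. C(n, 8) < 4^{28 − 1} = 18014398509481984.
Check values of n near the boundary:
  n = 407: C(407, 8) = 17424959239309050; 17424959239309050 < 18014398509481984? YES
  n = 408: C(408, 8) = 17773458424095231; 17773458424095231 < 18014398509481984? YES
  n = 409: C(409, 8) = 18128041135797879; 18128041135797879 < 18014398509481984? NO
  n = 410: C(410, 8) = 18488798173326195; 18488798173326195 < 18014398509481984? NO
  n = 411: C(411, 8) = 18855821462126715; 18855821462126715 < 18014398509481984? NO
The largest n with C(n, 8) < 18014398509481984 is n = 408 (where E[X] = 17773458424095231/18014398509481984 ≈ 0.987). Hence R_4(8) > 408, i.e. R_4(8) ≥ 409.

Largest n = 408; hence R_4(8) > 408.


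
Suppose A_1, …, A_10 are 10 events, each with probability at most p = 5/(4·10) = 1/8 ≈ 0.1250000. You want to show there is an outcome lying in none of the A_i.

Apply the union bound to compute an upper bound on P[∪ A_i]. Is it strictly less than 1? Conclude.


Union bound: P[∪_{i=1}^{10} A_i] ≤ Σ_i P[A_i] ≤ 10·p = 10·(1/8) = 5/4.
Numerically: 5/4 ≈ 1.2500000.
Is 5/4 < 1? NO.
Since the bound 5/4 is ≥ 1, the union bound is uninformative here; it does NOT by itself certify existence.

10·p = 5/4 ≈ 1.2500000; existence NOT certified by the union bound.


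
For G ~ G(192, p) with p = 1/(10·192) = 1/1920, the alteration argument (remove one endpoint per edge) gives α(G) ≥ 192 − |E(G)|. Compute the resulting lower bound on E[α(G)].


E[|E(G)|] = C(192, 2)·p = 18336 · (1/1920) = 191/20.
E[α(G)] ≥ n − E[|E(G)|] = 192 − 191/20 = 3649/20.
Numerically: ≈ 182.45000.
(This is only a lower bound; the true E[α(G)] may be larger.)

E[α(G)] ≥ 3649/20 ≈ 182.45000.


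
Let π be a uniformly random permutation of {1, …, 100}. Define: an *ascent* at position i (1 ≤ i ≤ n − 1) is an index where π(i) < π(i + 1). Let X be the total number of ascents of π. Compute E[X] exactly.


Write X = Σ X_I over i = 1, …, 99, with X_I the indicator of one ascent.
There are 99 indicators.
For each fixed i, the pair (π(i), π(i+1)) is a uniformly random ordered pair of distinct values from {1, …, 100}; by symmetry P[π(i) < π(i+1)] = 1/2.
By linearity: E[X] = 99 · (1/2) = (100 − 1) · (1/2) = 99/2 ≈ 49.500000.

E[X] = 99/2 = 49.500000.


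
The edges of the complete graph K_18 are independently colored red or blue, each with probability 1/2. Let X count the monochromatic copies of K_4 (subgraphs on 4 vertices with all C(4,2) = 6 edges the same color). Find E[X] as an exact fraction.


Let X = Σ_S X_S over the C(18, 4) = 3060 subsets S of size 4, where X_S = 1 if the K_4 on S is monochromatic.
For a fixed S, the K_4 on S has C(4, 2) = 6 edges. P[all 6 edges red] = (1/2)^6, and likewise for blue, so P[monochromatic] = 2·(1/2)^6 = 2^{1 − 6} = 1/32.
Summing: E[X] = C(18, 4) · 2^{1 − 6} = 3060 · 1/32 = 765/8.
Numerically: E[X] ≈ 95.6250.

E[X] = C(18,4)·2^(1−C(4,2)) = 765/8 ≈ 95.6250.


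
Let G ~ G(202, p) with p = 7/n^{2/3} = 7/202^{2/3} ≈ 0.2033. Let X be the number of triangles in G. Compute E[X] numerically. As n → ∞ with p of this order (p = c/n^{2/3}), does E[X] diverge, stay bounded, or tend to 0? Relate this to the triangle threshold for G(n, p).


Number of potential triangles: C(202, 3) = 1353400.
Each occurs with probability p³ ≈ (0.2033)³ ≈ 8.406039e-03.
By linearity: E[X] = C(202, 3)·p³ ≈ 1353400 · 8.406039e-03 ≈ 11376.7327.
Since α = 2/3 < 1, p = c/n^{2/3} ≫ 1/n is above the triangle threshold p ~ 1/n. Asymptotically E[X] ~ (c³/6)·n^{3(1−α)} = (7³/6)·n^{1} → ∞; triangles are abundant w.h.p.

E[X] ≈ 11376.7327; in regime p = Θ(1/n^{2/3}) E[X] diverges (above the triangle threshold p ~ 1/n).


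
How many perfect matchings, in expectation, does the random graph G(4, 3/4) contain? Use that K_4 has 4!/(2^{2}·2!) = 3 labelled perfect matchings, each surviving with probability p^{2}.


K_4 has 4!/(2^{2}·2!) = 3 labelled perfect matchings.
For each such perfect matching H, let X_H = 1 if all 2 edges of H are present in G. Then P[X_H = 1] = p^{2} = (3/4)^{2} = 9/16.
Summing the indicators: E[X] = Σ_H E[X_H] = 3 · p^{2} = 3 · 9/16 = 27/16.
Numerically: E[X] ≈ 1.688.

E[X] = 3 · (3/4)^{2} = 27/16 ≈ 1.688.


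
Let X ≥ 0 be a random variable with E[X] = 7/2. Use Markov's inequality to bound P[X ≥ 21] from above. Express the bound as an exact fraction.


μ = E[X] = 7/2, a = 21.
Markov: P[X ≥ 21] ≤ μ/a = (7/2)/21 = 1/6.
Numerically: ≈ 0.1667.
(Since a = 21 > μ = 3.5000, the bound 1/6 is < 1 and informative.)

P[X ≥ 21] ≤ 1/6 ≈ 0.1667.


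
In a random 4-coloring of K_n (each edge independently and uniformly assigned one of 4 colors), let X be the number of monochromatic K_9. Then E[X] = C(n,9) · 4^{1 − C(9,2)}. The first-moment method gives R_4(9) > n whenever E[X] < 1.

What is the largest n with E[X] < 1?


We need C(n, 9) · 4^{1 − 36} < 1, i.e. C(n, 9) < 4^{36 − 1} = 1180591620717411303424.
Check values of n near the boundary:
  n = 911: C(911, 9) = 1144686900492291197405; 1144686900492291197405 < 1180591620717411303424? YES
  n = 912: C(912, 9) = 1156095740032081475120; 1156095740032081475120 < 1180591620717411303424? YES
  n = 913: C(913, 9) = 1167605542753639808390; 1167605542753639808390 < 1180591620717411303424? YES
  n = 914: C(914, 9) = 1179217089587653905932; 1179217089587653905932 < 1180591620717411303424? YES
  n = 915: C(915, 9) = 1190931166636537885130; 1190931166636537885130 < 1180591620717411303424? NO
  n = 916: C(916, 9) = 1202748565202942340440; 1202748565202942340440 < 1180591620717411303424? NO
The largest n with C(n, 9) < 1180591620717411303424 is n = 914 (where E[X] = 294804272396913476483/295147905179352825856 ≈ 0.99884). Hence R_4(9) > 914, i.e. R_4(9) ≥ 915.

Largest n = 914; hence R_4(9) > 914.
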